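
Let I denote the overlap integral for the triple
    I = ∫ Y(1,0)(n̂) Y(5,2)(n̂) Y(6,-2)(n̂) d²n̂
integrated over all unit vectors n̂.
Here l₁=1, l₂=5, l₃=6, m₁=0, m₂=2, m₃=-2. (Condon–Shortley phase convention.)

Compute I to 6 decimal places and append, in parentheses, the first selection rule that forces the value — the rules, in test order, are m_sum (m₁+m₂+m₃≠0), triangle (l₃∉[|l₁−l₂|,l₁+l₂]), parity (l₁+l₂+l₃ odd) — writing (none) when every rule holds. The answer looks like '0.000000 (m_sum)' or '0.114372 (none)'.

Checks pass: Σm=0; 12 even; l₃=6∈[4,6].
(2·1+1)(2·5+1)(2·6+1) = 429
Δ: 0! 2! 10! / 13! → 1/858
sum: t=0:+1/14400 = 1/14400
3j²(1 5 6; 0 0 0) = Δ·Π!·Σ² = 6/143  (sign +1)
sum: t=0:+1/30240 = 1/30240
3j²(1 5 6; 0 2 -2) = Δ·Π!·Σ² = 16/429  (sign +1)
combine: 4πI² = 429·6/143·16/429 = 96/143
take √, sign +1: I = 0.23113338
No selection rule forces the value: the integral is nonzero (none).

0.231133 (none)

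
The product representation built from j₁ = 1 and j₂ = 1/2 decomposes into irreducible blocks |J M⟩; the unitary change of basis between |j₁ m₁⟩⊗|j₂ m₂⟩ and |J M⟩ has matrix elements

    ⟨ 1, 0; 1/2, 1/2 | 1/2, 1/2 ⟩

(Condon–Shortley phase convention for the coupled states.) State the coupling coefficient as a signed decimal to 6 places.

−√(1/3) = -0.577350

triangle: 1!·1!·0!/3! = 1/6
(j±m)!: 1!·1!·1!·0!·1!·0! = 1
prefactor² = (2J+1)·Δ·N² = 1/3
  k=1: −1/(1!·0!·0!·0!·1!·0!) = -1
Σ = -1  ⇒  CG² = 1/3·(-1)² = 1/3
CG = −√(1/3) = -0.577350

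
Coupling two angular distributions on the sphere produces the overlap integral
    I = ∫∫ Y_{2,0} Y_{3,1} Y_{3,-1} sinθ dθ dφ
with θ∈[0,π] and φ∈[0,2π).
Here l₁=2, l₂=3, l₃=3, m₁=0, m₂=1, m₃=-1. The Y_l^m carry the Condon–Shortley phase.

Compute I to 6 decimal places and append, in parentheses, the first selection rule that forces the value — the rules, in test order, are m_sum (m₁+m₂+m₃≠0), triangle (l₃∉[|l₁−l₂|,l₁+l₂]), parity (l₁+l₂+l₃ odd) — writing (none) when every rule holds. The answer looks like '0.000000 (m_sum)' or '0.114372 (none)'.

-0.126157 (none)

Checks pass: Σm=0; 8 even; l₃=3∈[1,5].
(2·2+1)(2·3+1)(2·3+1) = 245
Δ: 2! 2! 4! / 9! → 1/3780
sum: t=0:+1/24 t=1:−1/4 t=2:+1/24 = -1/6
3j²(2 3 3; 0 0 0) = Δ·Π!·Σ² = 4/105  (sign +1)
sum: t=0:+1/96 t=1:−1/6 t=2:+1/16 = -3/32
3j²(2 3 3; 0 1 -1) = Δ·Π!·Σ² = 3/140  (sign -1)
combine: 4πI² = 245·4/105·3/140 = 1/5
take √, sign -1: I = -0.12615663
No selection rule forces the value: the integral is nonzero (none).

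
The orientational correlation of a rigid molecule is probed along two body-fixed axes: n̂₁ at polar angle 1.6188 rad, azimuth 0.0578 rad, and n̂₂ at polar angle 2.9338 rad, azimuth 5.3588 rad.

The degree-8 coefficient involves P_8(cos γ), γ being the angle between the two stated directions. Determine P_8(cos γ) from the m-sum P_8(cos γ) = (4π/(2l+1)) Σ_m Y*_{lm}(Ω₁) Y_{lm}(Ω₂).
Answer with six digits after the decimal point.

0.052204

Expand P_8 via completeness: Σ_{m} conj(Y_{8,m}) at Ω₁ times Y_{8,m} at Ω₂ —
  [-8]  conj(Y_{8,-8})(Ω₁) = +0.457067+0.227821i ; Y_{8,-8}(Ω₂) = +0.000001+0.000002i ; Δ = -0.000000+0.000001i
  [-7]  conj(Y_{8,-7})(Ω₁) = -0.090213-0.038632i ; Y_{8,-7}(Ω₂) = -0.000032-0.000006i ; Δ = +0.000003+0.000002i
  [-6]  conj(Y_{8,-6})(Ω₁) = -0.339424-0.122670i ; Y_{8,-6}(Ω₂) = +0.000287-0.000261i ; Δ = -0.000129+0.000053i
  [-5]  conj(Y_{8,-5})(Ω₁) = +0.110274+0.032787i ; Y_{8,-5}(Ω₂) = +0.000305+0.003364i ; Δ = -0.000077+0.000381i
  [-4]  conj(Y_{8,-4})(Ω₁) = +0.308266+0.072569i ; Y_{8,-4}(Ω₂) = -0.018577-0.011542i ; Δ = -0.004889-0.004906i
  [-3]  conj(Y_{8,-3})(Ω₁) = -0.120973-0.021189i ; Y_{8,-3}(Ω₂) = +0.097011-0.037452i ; Δ = -0.012529+0.002475i
  [-2]  conj(Y_{8,-2})(Ω₁) = -0.295610-0.034326i ; Y_{8,-2}(Ω₂) = -0.094236+0.330234i ; Δ = +0.039193-0.094386i
  [-1]  conj(Y_{8,-1})(Ω₁) = +0.125878+0.007284i ; Y_{8,-1}(Ω₂) = -0.408231-0.541021i ; Δ = -0.047447-0.071076i
  [+0]  conj(Y_{8,0})(Ω₁) = +0.292006-0.000000i ; Y_{8,0}(Ω₂) = +0.419080+0.000000i ; Δ = +0.122374+0.000000i
  [+1]  conj(Y_{8,1})(Ω₁) = -0.125878+0.007284i ; Y_{8,1}(Ω₂) = +0.408231-0.541021i ; Δ = -0.047447+0.071076i
  [+2]  conj(Y_{8,2})(Ω₁) = -0.295610+0.034326i ; Y_{8,2}(Ω₂) = -0.094236-0.330234i ; Δ = +0.039193+0.094386i
  [+3]  conj(Y_{8,3})(Ω₁) = +0.120973-0.021189i ; Y_{8,3}(Ω₂) = -0.097011-0.037452i ; Δ = -0.012529-0.002475i
  [+4]  conj(Y_{8,4})(Ω₁) = +0.308266-0.072569i ; Y_{8,4}(Ω₂) = -0.018577+0.011542i ; Δ = -0.004889+0.004906i
  [+5]  conj(Y_{8,5})(Ω₁) = -0.110274+0.032787i ; Y_{8,5}(Ω₂) = -0.000305+0.003364i ; Δ = -0.000077-0.000381i
  [+6]  conj(Y_{8,6})(Ω₁) = -0.339424+0.122670i ; Y_{8,6}(Ω₂) = +0.000287+0.000261i ; Δ = -0.000129-0.000053i
  [+7]  conj(Y_{8,7})(Ω₁) = +0.090213-0.038632i ; Y_{8,7}(Ω₂) = +0.000032-0.000006i ; Δ = +0.000003-0.000002i
  [+8]  conj(Y_{8,8})(Ω₁) = +0.457067-0.227821i ; Y_{8,8}(Ω₂) = +0.000001-0.000002i ; Δ = -0.000000-0.000001i
Accumulated sum +0.070623-0.000000i; after 4π/(2l+1) scaling, +0.052204-0.000000i ⇒ P_8 = 0.052204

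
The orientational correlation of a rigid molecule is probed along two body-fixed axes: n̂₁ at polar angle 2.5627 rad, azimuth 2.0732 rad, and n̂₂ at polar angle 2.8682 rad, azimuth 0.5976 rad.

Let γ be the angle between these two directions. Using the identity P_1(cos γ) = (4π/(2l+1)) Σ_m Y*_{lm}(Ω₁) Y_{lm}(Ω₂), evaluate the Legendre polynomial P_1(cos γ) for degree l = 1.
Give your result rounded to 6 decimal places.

Expand P_1 via completeness: Σ_{m} conj(Y_{1,m}) at Ω₁ times Y_{1,m} at Ω₂ —
  term(m=-1) = 0.00168 + 0.01755j   from Y*(Ω₁)=-0.09102 + 0.16566j, Y(Ω₂)=0.07712 - 0.05249j
  term(m=+0) = 0.19241 + 0.00000j   from Y*(Ω₁)=-0.40899 + 0.00000j, Y(Ω₂)=-0.47046 + 0.00000j
  term(m=+1) = 0.00168 - 0.01755j   from Y*(Ω₁)=0.09102 + 0.16566j, Y(Ω₂)=-0.07712 - 0.05249j
Σ over m = 0.19577 + 0.00000j; ×(4π/3) → 0.82002 + 0.00000j. Real part: 0.820021

0.820021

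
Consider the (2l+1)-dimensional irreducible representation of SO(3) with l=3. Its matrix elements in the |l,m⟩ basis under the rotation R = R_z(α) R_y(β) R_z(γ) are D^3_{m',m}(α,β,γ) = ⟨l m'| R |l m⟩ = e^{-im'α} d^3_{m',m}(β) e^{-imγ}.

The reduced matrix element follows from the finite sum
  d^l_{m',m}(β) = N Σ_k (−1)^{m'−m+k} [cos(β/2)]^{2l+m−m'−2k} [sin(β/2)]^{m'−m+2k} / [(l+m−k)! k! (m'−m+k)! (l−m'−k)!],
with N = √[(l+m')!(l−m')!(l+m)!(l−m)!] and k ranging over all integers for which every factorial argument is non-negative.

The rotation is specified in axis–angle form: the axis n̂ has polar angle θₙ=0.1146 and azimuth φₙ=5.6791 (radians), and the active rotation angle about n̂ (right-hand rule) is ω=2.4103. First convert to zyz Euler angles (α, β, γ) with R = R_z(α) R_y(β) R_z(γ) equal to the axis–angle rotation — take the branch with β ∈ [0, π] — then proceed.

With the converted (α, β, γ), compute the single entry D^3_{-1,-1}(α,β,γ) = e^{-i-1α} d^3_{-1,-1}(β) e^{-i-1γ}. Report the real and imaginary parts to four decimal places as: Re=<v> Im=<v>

Re=-0.6508 Im=0.5891

Axis–angle → zyz. n̂ = (sinθₙcosφₙ, sinθₙsinφₙ, cosθₙ) = (+0.094112, -0.064952, +0.993441), ω = 2.4103.
R = I cosω + sinω [n̂]ₓ + (1−cosω) n̂n̂ᵀ gives
  R = [-0.728862, -0.674114, +0.119707; +0.652789, -0.736953, -0.175404; +0.206461, -0.049701, +0.977192]
β = atan2(√(R₁₃²+R₂₃²), R₃₃) = 0.213988; α = atan2(R₂₃, R₁₃) mod 2π = 5.311251; γ = atan2(R₃₂, −R₃₁) mod 2π = 3.377829
Split into d^3_{-1,-1}(β=0.2140) × two z-phases.
c=cos(0.213988/2)=0.994282, s=sin(0.213988/2)=0.106790; N=√[2·24·2·24]=48.000000
k: max(0,(-1)−(-1))=0 … min(3+(-1),3−(-1))=2
  k=0: (−1)^0·48.0000/(48)·0.9943^6·0.1068^0 = +0.966176
  k=1: (−1)^1·48.0000/(6)·0.9943^4·0.1068^2 = -0.089164
  k=2: (−1)^2·48.0000/(8)·0.9943^2·0.1068^4 = +0.000771
d^3_{-1,-1}(0.2140) = +0.966176 -0.089164 +0.000771 = +0.877784
Phases: e^{-i·(-1)·5.3113}=+0.563703-0.825978i, e^{-i·(-1)·3.3778}=-0.972226-0.234045i ⇒ D=-0.650756+0.589085i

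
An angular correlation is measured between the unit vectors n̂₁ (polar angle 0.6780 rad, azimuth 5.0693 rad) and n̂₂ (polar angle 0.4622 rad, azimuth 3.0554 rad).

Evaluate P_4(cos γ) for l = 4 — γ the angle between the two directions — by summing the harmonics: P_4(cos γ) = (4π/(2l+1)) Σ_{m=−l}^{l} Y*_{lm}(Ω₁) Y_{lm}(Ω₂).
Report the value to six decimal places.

-0.388735

Summing Y*_{l m}(θ₁,φ₁)·Y_{l m}(θ₂,φ₂) over m ∈ [−4, 4]; prefactor 4π/(2·4+1) = 1.396263:
  m=-4: Y*=0.00977 + 0.06780j  Y=0.01647 + 0.00591j  product -0.00024 + 0.00117j
  m=-3: Y*=-0.21111 + 0.11534j  Y=-0.09604 - 0.02540j  product 0.02320 - 0.00571j
  m=-2: Y*=-0.32291 - 0.27971j  Y=0.30198 + 0.05258j  product -0.08281 - 0.10144j
  m=-1: Y*=0.10061 - 0.26982j  Y=-0.49064 - 0.04239j  product -0.06080 + 0.12812j
  m=+0: Y*=-0.24538 + 0.00000j  Y=0.15129 + 0.00000j  product -0.03712 + 0.00000j
  m=+1: Y*=-0.10061 - 0.26982j  Y=0.49064 - 0.04239j  product -0.06080 - 0.12812j
  m=+2: Y*=-0.32291 + 0.27971j  Y=0.30198 - 0.05258j  product -0.08281 + 0.10144j
  m=+3: Y*=0.21111 + 0.11534j  Y=0.09604 - 0.02540j  product 0.02320 + 0.00571j
  m=+4: Y*=0.00977 - 0.06780j  Y=0.01647 - 0.00591j  product -0.00024 - 0.00117j
Accumulated sum -0.27841 + 0.00000j; after 4π/(2l+1) scaling, -0.38874 + 0.00000j ⇒ P_4 = -0.388735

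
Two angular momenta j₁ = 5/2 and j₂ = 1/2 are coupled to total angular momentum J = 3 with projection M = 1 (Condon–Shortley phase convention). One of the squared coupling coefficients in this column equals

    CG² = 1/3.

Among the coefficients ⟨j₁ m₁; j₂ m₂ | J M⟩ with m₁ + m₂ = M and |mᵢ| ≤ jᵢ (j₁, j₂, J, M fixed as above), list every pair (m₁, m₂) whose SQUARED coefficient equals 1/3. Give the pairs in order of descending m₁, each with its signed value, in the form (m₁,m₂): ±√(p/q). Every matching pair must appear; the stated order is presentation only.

(3/2,-1/2): +√(1/3)

Admissible pairs with m₁+m₂ = M = 1: (1/2,1/2), (3/2,-1/2)
  (m₁,m₂)=(3/2,-1/2): CG² = 1/3, CG = +√(1/3)   ← matches the target
  (m₁,m₂)=(1/2,1/2): CG² = 2/3, CG = +√(2/3)
Pairs with CG² = 1/3: (3/2,-1/2): +√(1/3)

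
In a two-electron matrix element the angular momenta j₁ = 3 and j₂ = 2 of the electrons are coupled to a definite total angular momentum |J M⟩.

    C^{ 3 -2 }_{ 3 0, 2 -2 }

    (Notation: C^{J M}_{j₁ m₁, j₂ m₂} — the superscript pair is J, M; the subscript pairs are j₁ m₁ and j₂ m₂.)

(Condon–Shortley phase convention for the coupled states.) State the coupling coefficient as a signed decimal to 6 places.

√[7·2!4!2!/9! · 3!3!0!4!1!5!] = √(192)
  +(−1)^0/∏(0,2,3,0,1,2)! = 1/24  (running 1/24)
⟨..|..⟩ = √(192)·(1/24) = +0.577350

+√(1/3) ≈ +0.577350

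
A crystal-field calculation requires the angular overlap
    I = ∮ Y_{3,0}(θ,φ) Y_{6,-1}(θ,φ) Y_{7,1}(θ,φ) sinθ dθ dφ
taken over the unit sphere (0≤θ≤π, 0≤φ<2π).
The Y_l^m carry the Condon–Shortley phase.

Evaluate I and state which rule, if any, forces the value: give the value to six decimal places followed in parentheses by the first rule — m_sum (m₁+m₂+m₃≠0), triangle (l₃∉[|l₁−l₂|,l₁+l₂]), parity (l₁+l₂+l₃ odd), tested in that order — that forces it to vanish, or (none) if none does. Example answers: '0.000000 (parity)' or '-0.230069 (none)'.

m-sum 0 ✓  L=16 even ✓  3≤7≤9 ✓
Π(2lᵢ+1) = 7×13×15 = 1365
triangle coeff Δ(3,6,7) = 1/2042040
Σ_t [0,2]: t=0:+1/207360 t=1:−1/57600 t=2:+1/207360 = -1/129600
(3j)²=168/12155 [(3 6 7; 0 0 0)], sign=+1
Σ_t [0,2]: t=0:+1/172800 t=1:−1/69120 t=2:+1/362880 = -43/7257600
(3j)²=1849/170170 [(3 6 7; 0 -1 1)], sign=-1
⇒ 4πI² = 465948/2272985
I = (-1)√(465948/2272985/(4π)) = -0.12772194
No selection rule forces the value: the integral is nonzero (none).

-0.127722 (none)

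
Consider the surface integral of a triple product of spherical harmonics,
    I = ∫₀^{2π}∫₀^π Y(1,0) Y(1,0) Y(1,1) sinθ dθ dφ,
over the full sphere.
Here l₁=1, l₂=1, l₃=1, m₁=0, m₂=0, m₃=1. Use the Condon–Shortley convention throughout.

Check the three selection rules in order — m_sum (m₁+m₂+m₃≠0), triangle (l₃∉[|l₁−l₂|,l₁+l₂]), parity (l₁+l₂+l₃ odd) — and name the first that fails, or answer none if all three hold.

m_sum

m₁+m₂+m₃ = 0 + 0 + 1 = 1  ✗
triangle: |1−1|=0 ≤ l₃=1 ≤ 1+1=2
parity: l₁+l₂+l₃ = 3 is odd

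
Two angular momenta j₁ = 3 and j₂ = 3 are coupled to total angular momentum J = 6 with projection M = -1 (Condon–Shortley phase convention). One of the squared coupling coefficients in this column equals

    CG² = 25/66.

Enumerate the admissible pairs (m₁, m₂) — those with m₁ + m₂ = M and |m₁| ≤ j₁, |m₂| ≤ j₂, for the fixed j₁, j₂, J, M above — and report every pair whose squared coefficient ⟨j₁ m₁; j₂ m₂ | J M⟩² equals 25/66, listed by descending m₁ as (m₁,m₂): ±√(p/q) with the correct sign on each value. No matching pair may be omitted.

Admissible pairs with m₁+m₂ = M = -1: (-3,2), (-2,1), (-1,0), (0,-1), (1,-2), (2,-3)
  (m₁,m₂)=(2,-3): CG² = 1/132, CG = +√(1/132)
  (m₁,m₂)=(1,-2): CG² = 5/44, CG = +√(5/44)
  (m₁,m₂)=(0,-1): CG² = 25/66, CG = +√(25/66)   ← matches the target
  (m₁,m₂)=(-1,0): CG² = 25/66, CG = +√(25/66)   ← matches the target
  (m₁,m₂)=(-2,1): CG² = 5/44, CG = +√(5/44)
  (m₁,m₂)=(-3,2): CG² = 1/132, CG = +√(1/132)
Pairs with CG² = 25/66: (0,-1): +√(25/66); (-1,0): +√(25/66)

(0,-1): +√(25/66); (-1,0): +√(25/66)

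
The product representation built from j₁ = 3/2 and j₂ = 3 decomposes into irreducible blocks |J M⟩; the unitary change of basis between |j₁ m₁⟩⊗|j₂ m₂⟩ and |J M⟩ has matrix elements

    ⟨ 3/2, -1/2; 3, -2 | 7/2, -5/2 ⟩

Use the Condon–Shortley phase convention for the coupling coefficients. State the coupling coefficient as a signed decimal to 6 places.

+√(1/7) ≈ +0.377964

√[8·1!2!5!/9! · 1!2!1!5!1!6!] = √(6400/7)
  +(−1)^0/∏(0,1,2,1,0,4)! = 1/48  (running 1/48)
  +(−1)^1/∏(1,0,1,0,1,5)! = -1/120  (running 1/80)
⟨..|..⟩ = √(6400/7)·(1/80) = +0.377964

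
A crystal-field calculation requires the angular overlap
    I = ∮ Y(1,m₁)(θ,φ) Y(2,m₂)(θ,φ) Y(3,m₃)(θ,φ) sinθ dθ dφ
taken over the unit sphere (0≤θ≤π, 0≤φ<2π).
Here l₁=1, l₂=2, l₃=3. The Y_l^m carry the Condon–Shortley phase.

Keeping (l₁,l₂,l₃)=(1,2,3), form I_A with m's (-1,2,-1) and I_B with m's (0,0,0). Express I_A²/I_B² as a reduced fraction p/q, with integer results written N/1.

1/9

Shared (l₁,l₂,l₃)=(1,2,3): N and (l;000)² cancel in I_A²/I_B².
A: Δ = 0!·2!·4!/7! = 1/105; Racah Σ t=0..0: t=0:+1/48 = 1/48; ⇒ 3j(1 2 3; -1 2 -1)² = 1/105, sgn +1
B: Δ = 0!·2!·4!/7! = 1/105; Racah Σ t=0..0: t=0:+1/4 = 1/4; ⇒ 3j(1 2 3; 0 0 0)² = 3/35, sgn -1
I_A²/I_B² = (1/105)/(3/35) = 1/9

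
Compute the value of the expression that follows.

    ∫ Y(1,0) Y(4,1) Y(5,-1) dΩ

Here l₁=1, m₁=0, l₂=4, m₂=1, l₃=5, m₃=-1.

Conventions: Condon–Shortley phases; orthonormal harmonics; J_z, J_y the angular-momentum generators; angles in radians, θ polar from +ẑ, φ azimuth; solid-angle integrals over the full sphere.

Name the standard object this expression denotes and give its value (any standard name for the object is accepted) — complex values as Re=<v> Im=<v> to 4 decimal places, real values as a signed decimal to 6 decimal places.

This is a Gaunt coefficient — the integral of a triple product of spherical harmonics over the sphere.
Checks pass: Σm=0; 10 even; l₃=5∈[3,5].
(2·1+1)(2·4+1)(2·5+1) = 297
Δ: 0! 2! 8! / 11! → 1/495
sum: t=0:+1/576 = 1/576
3j²(1 4 5; 0 0 0) = Δ·Π!·Σ² = 5/99  (sign -1)
sum: t=0:+1/720 = 1/720
3j²(1 4 5; 0 1 -1) = Δ·Π!·Σ² = 8/165  (sign +1)
combine: 4πI² = 297·5/99·8/165 = 8/11
take √, sign -1: I = -0.24057125

Gaunt coefficient, -0.240571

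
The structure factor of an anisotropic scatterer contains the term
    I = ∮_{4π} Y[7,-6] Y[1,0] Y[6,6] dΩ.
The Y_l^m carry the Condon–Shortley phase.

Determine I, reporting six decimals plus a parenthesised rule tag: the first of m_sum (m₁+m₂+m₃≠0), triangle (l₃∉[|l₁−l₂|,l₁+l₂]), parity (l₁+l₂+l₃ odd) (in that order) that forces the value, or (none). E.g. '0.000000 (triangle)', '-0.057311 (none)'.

0.126157 (none)

Checks pass: Σm=0; 14 even; l₃=6∈[6,8].
(2·7+1)(2·1+1)(2·6+1) = 585
Δ: 2! 12! 0! / 15! → 1/1365
sum: t=1:−1/518400 = -1/518400
3j²(7 1 6; 0 0 0) = Δ·Π!·Σ² = 7/195  (sign -1)
sum: t=1:−1/479001600 = -1/479001600
3j²(7 1 6; -6 0 6) = Δ·Π!·Σ² = 1/105  (sign -1)
combine: 4πI² = 585·7/195·1/105 = 1/5
take √, sign +1: I = 0.12615663
No selection rule forces the value: the integral is nonzero (none).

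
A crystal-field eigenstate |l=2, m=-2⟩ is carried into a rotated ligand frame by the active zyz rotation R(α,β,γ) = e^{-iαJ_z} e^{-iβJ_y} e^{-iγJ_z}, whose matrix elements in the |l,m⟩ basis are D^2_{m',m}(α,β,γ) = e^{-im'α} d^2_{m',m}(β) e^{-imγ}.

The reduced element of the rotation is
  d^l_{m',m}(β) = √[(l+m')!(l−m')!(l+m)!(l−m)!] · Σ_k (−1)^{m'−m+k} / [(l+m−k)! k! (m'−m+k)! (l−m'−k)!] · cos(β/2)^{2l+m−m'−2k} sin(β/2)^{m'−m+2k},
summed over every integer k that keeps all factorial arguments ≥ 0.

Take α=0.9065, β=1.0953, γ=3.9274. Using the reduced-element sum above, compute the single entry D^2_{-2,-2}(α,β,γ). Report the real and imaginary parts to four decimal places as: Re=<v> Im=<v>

Re=-0.5157 Im=-0.1278

First d^2_{-2,-2}(β=1.0953), then the phase factors e^{-i(-2)α} and e^{-i(-2)γ}:
With c≡cos(β/2)=0.853750 and s≡sin(β/2)=0.520682, N=[1·24·1·24]^{1/2}=24.000000
The bounds max(0,m−m')=0 and min(l+m,l−m')=0 give 1 term
  k=0: (−1)^0·24.0000/(24)·0.8538^4·0.5207^0 = +0.531280
d^2_{-2,-2}(1.0953) = +0.531280
D = (-0.239843+0.970812i)·(+0.531280)·(-0.000818+1.000000i) = -0.515669-0.127846i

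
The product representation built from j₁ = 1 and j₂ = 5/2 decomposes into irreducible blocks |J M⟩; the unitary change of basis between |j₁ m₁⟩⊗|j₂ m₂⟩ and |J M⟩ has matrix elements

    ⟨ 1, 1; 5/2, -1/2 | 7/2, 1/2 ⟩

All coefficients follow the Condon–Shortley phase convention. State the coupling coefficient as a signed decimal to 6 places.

triangle: 0!·2!·5!/8! = 240/40320
(j±m)!: 2!·0!·2!·3!·4!·3! = 3456
prefactor² = (2J+1)·Δ·N² = 1152/7
  k=0: +1/(0!·0!·0!·2!·2!·3!) = 1/24
Σ = 1/24  ⇒  CG² = 1152/7·(1/24)² = 2/7
CG = +√(2/7) = +0.534522

+√(2/7) ≈ +0.534522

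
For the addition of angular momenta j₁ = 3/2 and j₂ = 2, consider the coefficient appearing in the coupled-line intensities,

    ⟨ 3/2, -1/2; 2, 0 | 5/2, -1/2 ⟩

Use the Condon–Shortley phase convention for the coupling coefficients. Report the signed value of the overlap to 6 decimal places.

j₁+j₂−J=1  J+j₁−j₂=2  J−j₁+j₂=3  j₁+j₂+J+1=7
(j₁±m₁, j₂±m₂, J±M) = (1,2,2,2,2,3)
P² = 48/35
sum k=0..1:
  [0] +1/4 = 1/4
  [1] −1/2 = -1/2
S = -1/4
C² = P²·S² = 3/35 ; C = -0.292770

-0.292770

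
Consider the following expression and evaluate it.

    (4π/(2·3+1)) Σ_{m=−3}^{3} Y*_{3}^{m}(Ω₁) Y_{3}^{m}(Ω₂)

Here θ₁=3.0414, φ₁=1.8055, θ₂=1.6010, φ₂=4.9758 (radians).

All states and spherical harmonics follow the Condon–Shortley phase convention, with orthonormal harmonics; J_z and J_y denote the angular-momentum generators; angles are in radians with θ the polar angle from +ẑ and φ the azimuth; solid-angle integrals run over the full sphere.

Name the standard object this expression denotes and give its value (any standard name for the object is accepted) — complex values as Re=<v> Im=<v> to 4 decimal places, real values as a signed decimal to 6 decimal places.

This sum is the spherical-harmonic addition theorem: it equals the Legendre polynomial P_l(cos γ) of the angle γ between the two directions.
Summing Y*_{l m}(θ₁,φ₁)·Y_{l m}(θ₂,φ₂) over m ∈ [−3, 3]; prefactor 4π/(2·3+1) = 1.795196:
  m=-3: (0.00027 - 0.00032j) × (-0.29604 - 0.29319j) = -0.00017 + 0.00001j  (running Σ = -0.00017 + 0.00001j)
  m=-2: (0.00907 + 0.00460j) × (0.02665 - 0.01550j) = 0.00031 - 0.00002j  (running Σ = 0.00014 - 0.00000j)
  m=-1: (-0.02969 + 0.12419j) × (-0.08373 - 0.31047j) = 0.04104 - 0.00118j  (running Σ = 0.04118 - 0.00118j)
  m=0: (-0.72404 + 0.00000j) × (0.03376 + 0.00000j) = -0.02444 + 0.00000j  (running Σ = 0.01674 - 0.00118j)
  m=1: (0.02969 + 0.12419j) × (0.08373 - 0.31047j) = 0.04104 + 0.00118j  (running Σ = 0.05778 - 0.00000j)
  m=2: (0.00907 - 0.00460j) × (0.02665 + 0.01550j) = 0.00031 + 0.00002j  (running Σ = 0.05810 + 0.00001j)
  m=3: (-0.00027 - 0.00032j) × (0.29604 - 0.29319j) = -0.00017 - 0.00001j  (running Σ = 0.05792 - 0.00000j)
Total Σ_m = 0.05792 - 0.00000j. Multiply by 1.795196: 0.10398 - 0.00000j. P_3(cos γ) = 0.103983

Legendre polynomial (addition theorem), +0.103983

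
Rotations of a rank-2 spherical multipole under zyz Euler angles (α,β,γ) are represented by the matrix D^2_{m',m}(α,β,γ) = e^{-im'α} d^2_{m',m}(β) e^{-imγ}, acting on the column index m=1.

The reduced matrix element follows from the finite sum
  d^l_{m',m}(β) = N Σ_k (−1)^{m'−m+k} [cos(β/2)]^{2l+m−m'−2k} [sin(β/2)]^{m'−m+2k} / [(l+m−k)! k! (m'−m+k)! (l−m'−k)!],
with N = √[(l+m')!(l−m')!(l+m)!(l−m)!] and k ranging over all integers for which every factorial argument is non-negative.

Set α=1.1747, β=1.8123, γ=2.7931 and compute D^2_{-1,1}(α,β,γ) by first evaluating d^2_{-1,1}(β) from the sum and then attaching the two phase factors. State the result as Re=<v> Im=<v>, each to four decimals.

Re=-0.0154 Im=-0.3229

D^2_{-1,1}(1.1747,1.8123,2.7931) = e^{-i·-1·1.1747}·d^2_{-1,1}(1.8123)·e^{-i·1·2.7931}. Compute d first:
With c≡cos(β/2)=0.616781 and s≡sin(β/2)=0.787135, N=[1·6·6·1]^{1/2}=6.000000
k: max(0,(1)−(-1))=2 … min(2+(1),2−(-1))=3
  k=2: (−1)^0·6.0000/(2)·0.6168^2·0.7871^2 = +0.707101
  k=3: (−1)^1·6.0000/(6)·0.6168^0·0.7871^4 = -0.383881
d^2_{-1,1}(1.8123) = +0.707101 -0.383881 = +0.323220
Phases: e^{-i·(-1)·1.1747}=+0.385820+0.922574i, e^{-i·(1)·2.7931}=-0.939889-0.341481i ⇒ D=-0.015381-0.322853i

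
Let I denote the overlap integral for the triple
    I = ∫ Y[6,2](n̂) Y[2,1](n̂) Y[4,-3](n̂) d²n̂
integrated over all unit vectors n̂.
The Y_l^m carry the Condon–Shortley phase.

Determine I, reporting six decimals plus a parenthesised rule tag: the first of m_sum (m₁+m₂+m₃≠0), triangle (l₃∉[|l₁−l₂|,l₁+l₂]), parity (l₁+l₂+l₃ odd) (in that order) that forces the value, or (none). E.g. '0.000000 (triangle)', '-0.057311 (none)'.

0.089969 (none)

m-sum 0 ✓  L=12 even ✓  4≤4≤8 ✓
Π(2lᵢ+1) = 13×5×9 = 585
triangle coeff Δ(6,2,4) = 1/6435
Σ_t [2,2]: t=2:+1/2304 = 1/2304
(3j)²=5/143 [(6 2 4; 0 0 0)], sign=+1
Σ_t [3,3]: t=3:−1/30240 = -1/30240
(3j)²=32/6435 [(6 2 4; 2 1 -3)], sign=+1
⇒ 4πI² = 160/1573
I = (+1)√(160/1573/(4π)) = 0.08996855
No selection rule forces the value: the integral is nonzero (none).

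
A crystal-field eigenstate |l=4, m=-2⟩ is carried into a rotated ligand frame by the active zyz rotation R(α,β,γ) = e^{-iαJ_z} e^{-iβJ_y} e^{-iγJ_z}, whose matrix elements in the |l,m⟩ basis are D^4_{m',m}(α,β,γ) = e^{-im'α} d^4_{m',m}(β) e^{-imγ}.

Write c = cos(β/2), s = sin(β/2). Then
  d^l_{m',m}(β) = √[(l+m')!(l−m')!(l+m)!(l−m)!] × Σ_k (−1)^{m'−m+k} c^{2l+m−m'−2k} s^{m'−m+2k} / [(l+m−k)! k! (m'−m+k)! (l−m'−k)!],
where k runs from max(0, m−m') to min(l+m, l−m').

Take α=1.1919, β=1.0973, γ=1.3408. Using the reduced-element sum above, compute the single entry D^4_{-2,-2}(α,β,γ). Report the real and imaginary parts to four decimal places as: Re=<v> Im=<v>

Re=-0.1349 Im=0.3662

Split into d^4_{-2,-2}(β=1.0973) × two z-phases.
With c≡cos(β/2)=0.853229 and s≡sin(β/2)=0.521536, N=[2·720·2·720]^{1/2}=1440.000000
Admissible k: 0..2 (factorial args all ≥0)
  k=0: (−1)^0·1440.0000/(1440)·0.8532^8·0.5215^0 = +0.280884
  k=1: (−1)^1·1440.0000/(120)·0.8532^6·0.5215^2 = -1.259344
  k=2: (−1)^2·1440.0000/(96)·0.8532^4·0.5215^4 = +0.588154
d^4_{-2,-2}(1.0973) = +0.280884 -1.259344 +0.588154 = -0.390306
Phases: e^{-i·(-2)·1.1919}=-0.726355+0.687320i, e^{-i·(-2)·1.3408}=-0.896056+0.443942i ⇒ D=-0.134939+0.366238i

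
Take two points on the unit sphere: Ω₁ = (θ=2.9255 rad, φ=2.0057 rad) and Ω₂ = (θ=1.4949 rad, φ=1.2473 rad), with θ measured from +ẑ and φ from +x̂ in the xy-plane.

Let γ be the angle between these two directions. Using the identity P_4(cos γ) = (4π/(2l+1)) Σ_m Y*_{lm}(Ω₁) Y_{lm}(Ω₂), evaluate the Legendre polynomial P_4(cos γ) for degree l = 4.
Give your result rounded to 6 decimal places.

0.350499

Addition theorem: P_4(cos γ) = (4π/9) Σ_m Y*_{lm}(Ω₁) Y_{lm}(Ω₂), m = −4…4:
  term(m=-4) = (-0.000407, 0.000044)   from Y*(Ω₁)=(-0.000157, 0.000922), Y(Ω₂)=(0.119553, 0.420806)
  term(m=-3) = (0.000734, -0.000864)   from Y*(Ω₁)=(-0.011627, 0.003169), Y(Ω₂)=(-0.077639, 0.053150)
  term(m=-2) = (-0.001504, -0.027835)   from Y*(Ω₁)=(-0.056323, -0.066735), Y(Ω₂)=(0.254702, 0.192419)
  term(m=-1) = (0.028006, 0.026534)   from Y*(Ω₁)=(0.153541, -0.330502), Y(Ω₂)=(-0.033652, 0.100373)
  term(m=+0) = (0.197367, 0.000000)   from Y*(Ω₁)=(0.659576, -0.000000), Y(Ω₂)=(0.299234, 0.000000)
  term(m=+1) = (0.028006, -0.026534)   from Y*(Ω₁)=(-0.153541, -0.330502), Y(Ω₂)=(0.033652, 0.100373)
  term(m=+2) = (-0.001504, 0.027835)   from Y*(Ω₁)=(-0.056323, 0.066735), Y(Ω₂)=(0.254702, -0.192419)
  term(m=+3) = (0.000734, 0.000864)   from Y*(Ω₁)=(0.011627, 0.003169), Y(Ω₂)=(0.077639, 0.053150)
  term(m=+4) = (-0.000407, -0.000044)   from Y*(Ω₁)=(-0.000157, -0.000922), Y(Ω₂)=(0.119553, -0.420806)
Σ over m = (0.251026, -0.000000); ×(4π/9) → (0.350499, -0.000000). Real part: 0.350499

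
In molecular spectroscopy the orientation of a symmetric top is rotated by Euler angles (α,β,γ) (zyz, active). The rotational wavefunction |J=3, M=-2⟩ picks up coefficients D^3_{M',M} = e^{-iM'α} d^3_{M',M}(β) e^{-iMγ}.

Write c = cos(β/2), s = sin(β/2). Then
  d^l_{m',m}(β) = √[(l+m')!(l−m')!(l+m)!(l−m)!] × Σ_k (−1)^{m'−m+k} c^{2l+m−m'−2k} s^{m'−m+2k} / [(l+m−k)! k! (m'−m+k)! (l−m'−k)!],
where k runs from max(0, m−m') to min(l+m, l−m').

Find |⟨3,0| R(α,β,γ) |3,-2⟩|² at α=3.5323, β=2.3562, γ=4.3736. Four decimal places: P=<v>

P=0.2344

First d^3_{0,-2}(β=2.3562), then the phase factors e^{-i(0)α} and e^{-i(-2)γ}:
With c≡cos(β/2)=0.382681 and s≡sin(β/2)=0.923881, N=[6·6·1·120]^{1/2}=65.726707
k: max(0,(-2)−(0))=0 … min(3+(-2),3−(0))=1
  k=0: (−1)^2·65.7267/(12)·0.3827^4·0.9239^2 = +0.100263
  k=1: (−1)^3·65.7267/(12)·0.3827^2·0.9239^4 = -0.584383
d^3_{0,-2}(2.3562) = +0.100263 -0.584383 = -0.484120
|D^3_{0,-2}|² = |d^3_{0,-2}(β)|² = (-0.484120)² = 0.234372 (the z-rotation phases have unit modulus)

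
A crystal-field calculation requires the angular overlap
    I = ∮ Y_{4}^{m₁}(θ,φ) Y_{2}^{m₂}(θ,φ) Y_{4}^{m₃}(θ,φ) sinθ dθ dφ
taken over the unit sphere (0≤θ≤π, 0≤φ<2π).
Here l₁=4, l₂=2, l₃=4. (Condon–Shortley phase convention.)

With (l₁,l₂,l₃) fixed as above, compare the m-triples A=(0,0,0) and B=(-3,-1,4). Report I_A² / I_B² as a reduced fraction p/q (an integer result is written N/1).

l's match ⇒ only the (l;m) 3-j factors differ between A and B.
A: triangle coeff Δ(4,2,4) = 1/13860; Σ_t [0,2]: t=0:+1/192 t=1:−1/36 t=2:+1/192 = -5/288; (3j)²=20/693 [(4 2 4; 0 0 0)], sign=-1
B: triangle coeff Δ(4,2,4) = 1/13860; Σ_t [1,1]: t=1:−1/1440 = -1/1440; (3j)²=7/165 [(4 2 4; -3 -1 4)], sign=-1
I_A²/I_B² = (20/693)/(7/165) = 100/147

100/147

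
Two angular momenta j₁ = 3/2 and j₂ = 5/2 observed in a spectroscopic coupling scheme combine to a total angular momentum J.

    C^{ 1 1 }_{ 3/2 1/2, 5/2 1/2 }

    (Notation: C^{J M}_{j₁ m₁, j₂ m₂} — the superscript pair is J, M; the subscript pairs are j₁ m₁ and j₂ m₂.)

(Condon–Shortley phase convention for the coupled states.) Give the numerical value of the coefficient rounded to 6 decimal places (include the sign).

-0.387298  (= −√(3/20))

j₁+j₂−J=3  J+j₁−j₂=0  J−j₁+j₂=2  j₁+j₂+J+1=6
(j₁±m₁, j₂±m₂, J±M) = (2,1,3,2,2,0)
P² = 12/5
sum k=1..1:
  [1] −1/4 = -1/4
S = -1/4
C² = P²·S² = 3/20 ; C = -0.387298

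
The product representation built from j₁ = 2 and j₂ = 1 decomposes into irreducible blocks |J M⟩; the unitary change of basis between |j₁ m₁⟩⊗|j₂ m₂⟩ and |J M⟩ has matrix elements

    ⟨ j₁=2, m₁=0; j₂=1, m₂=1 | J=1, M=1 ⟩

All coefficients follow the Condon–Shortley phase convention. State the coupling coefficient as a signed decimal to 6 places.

+√(1/10) ≈ +0.316228

j₁+j₂−J=2  J+j₁−j₂=2  J−j₁+j₂=0  j₁+j₂+J+1=5
(j₁±m₁, j₂±m₂, J±M) = (2,2,2,0,2,0)
P² = 8/5
sum k=2..2:
  [2] +1/4 = 1/4
S = 1/4
C² = P²·S² = 1/10 ; C = +0.316228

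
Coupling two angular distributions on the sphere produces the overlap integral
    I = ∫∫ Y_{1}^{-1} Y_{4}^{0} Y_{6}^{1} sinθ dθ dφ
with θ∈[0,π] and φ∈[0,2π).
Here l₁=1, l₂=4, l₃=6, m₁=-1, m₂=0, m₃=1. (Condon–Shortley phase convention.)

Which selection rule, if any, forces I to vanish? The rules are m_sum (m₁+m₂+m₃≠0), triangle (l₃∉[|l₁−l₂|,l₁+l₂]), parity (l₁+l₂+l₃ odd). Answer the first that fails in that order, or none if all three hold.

m₁+m₂+m₃ = -1 + 0 + 1 = 0  ✓
triangle: need |l₁−l₂| ≤ l₃ ≤ l₁+l₂ = [3,5]; l₃=6 is outside  ✗
parity: l₁+l₂+l₃ = 11 is odd

triangle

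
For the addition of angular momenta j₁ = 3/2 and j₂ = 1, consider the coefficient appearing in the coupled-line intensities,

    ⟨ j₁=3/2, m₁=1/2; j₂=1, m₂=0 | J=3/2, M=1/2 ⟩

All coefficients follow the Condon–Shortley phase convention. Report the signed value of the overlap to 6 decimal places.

+0.258199

√[4·1!2!1!/5! · 2!1!1!1!2!1!] = √(4/15)
  +(−1)^0/∏(0,1,1,1,1,0)! = 1  (running 1)
  +(−1)^1/∏(1,0,0,0,2,1)! = -1/2  (running 1/2)
⟨..|..⟩ = √(4/15)·(1/2) = +0.258199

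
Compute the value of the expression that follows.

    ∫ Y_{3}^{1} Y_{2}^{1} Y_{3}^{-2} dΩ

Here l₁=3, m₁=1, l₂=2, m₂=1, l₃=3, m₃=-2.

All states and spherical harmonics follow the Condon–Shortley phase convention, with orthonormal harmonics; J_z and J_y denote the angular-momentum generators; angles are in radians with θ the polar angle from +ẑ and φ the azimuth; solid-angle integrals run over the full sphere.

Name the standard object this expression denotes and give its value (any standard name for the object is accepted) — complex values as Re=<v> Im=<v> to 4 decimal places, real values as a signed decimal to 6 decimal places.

Gaunt coefficient, +0.162868

This is a Gaunt coefficient — the integral of a triple product of spherical harmonics over the sphere.
Checks pass: Σm=0; 8 even; l₃=3∈[1,5].
(2·3+1)(2·2+1)(2·3+1) = 245
Δ: 2! 4! 2! / 9! → 1/3780
sum: t=0:+1/24 t=1:−1/4 t=2:+1/24 = -1/6
3j²(3 2 3; 0 0 0) = Δ·Π!·Σ² = 4/105  (sign +1)
sum: t=1:−1/12 t=2:+1/48 = -1/16
3j²(3 2 3; 1 1 -2) = Δ·Π!·Σ² = 1/28  (sign +1)
combine: 4πI² = 245·4/105·1/28 = 1/3
take √, sign +1: I = 0.16286750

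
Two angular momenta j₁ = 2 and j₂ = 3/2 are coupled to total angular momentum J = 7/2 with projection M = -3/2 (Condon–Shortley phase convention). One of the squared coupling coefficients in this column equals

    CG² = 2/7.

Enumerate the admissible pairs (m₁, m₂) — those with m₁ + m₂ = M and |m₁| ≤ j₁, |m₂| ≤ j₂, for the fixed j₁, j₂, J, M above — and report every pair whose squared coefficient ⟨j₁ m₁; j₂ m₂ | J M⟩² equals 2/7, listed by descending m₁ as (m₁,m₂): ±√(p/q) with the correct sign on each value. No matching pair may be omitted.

Admissible pairs with m₁+m₂ = M = -3/2: (-2,1/2), (-1,-1/2), (0,-3/2)
  (m₁,m₂)=(0,-3/2): CG² = 2/7, CG = +√(2/7)   ← matches the target
  (m₁,m₂)=(-1,-1/2): CG² = 4/7, CG = +√(4/7)
  (m₁,m₂)=(-2,1/2): CG² = 1/7, CG = +√(1/7)
Pairs with CG² = 2/7: (0,-3/2): +√(2/7)

(0,-3/2): +√(2/7)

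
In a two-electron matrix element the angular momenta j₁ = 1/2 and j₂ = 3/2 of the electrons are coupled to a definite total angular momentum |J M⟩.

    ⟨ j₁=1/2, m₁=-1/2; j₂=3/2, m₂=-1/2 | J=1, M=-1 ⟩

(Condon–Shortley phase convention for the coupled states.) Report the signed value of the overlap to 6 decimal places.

−√(1/4) = -0.500000

√[3·1!0!2!/4! · 0!1!1!2!0!2!] = √(1)
  +(−1)^1/∏(1,0,0,0,0,2)! = -1/2  (running -1/2)
⟨..|..⟩ = √(1)·(-1/2) = -0.500000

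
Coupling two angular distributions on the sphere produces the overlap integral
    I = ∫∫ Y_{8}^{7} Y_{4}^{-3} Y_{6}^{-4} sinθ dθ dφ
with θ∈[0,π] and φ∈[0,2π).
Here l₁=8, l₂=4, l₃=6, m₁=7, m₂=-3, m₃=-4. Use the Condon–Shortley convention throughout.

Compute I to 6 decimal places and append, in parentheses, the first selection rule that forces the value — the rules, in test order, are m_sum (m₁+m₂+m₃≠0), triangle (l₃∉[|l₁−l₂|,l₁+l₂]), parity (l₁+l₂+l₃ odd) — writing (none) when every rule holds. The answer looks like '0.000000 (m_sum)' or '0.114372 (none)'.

-0.159602 (none)

Rules hold: Σm=0, L=18 even, 4≤6≤12.
N = 17·9·13 = 1989
Δ = 6!·10!·2!/19! = 1/23279256
Racah Σ t=2..4: t=2:+1/1658880 t=3:−1/518400 t=4:+1/1658880 = -1/1382400
⇒ 3j(8 4 6; 0 0 0)² = 504/46189, sgn -1
Racah Σ t=0..1: t=0:+1/261273600 t=1:−1/870912000 = 1/373248000
⇒ 3j(8 4 6; 7 -3 -4)² = 343/23256, sgn +1
4πI² = N·(3j₀)²·(3jₘ)² = 21609/67507
I = -1·√(0.3201/4π) = -0.15960188
No selection rule forces the value: the integral is nonzero (none).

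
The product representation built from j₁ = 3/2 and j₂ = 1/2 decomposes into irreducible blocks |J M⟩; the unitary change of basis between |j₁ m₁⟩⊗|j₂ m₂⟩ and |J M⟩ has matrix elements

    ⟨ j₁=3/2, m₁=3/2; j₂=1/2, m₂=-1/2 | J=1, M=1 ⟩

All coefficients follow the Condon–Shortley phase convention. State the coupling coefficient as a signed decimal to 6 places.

triangle: 1!*2!*0!/4! = 2/24
(j±m)!: 3!*0!*0!*1!*2!*0! = 12
prefactor² = (2J+1)*Δ*N² = 3
  k=0: +1/(0!*1!*0!*0!*2!*0!) = 1/2
Σ = 1/2  ⇒  CG² = 3*(1/2)² = 3/4
CG = +√(3/4) = +0.866025

+√(3/4) ≈ +0.866025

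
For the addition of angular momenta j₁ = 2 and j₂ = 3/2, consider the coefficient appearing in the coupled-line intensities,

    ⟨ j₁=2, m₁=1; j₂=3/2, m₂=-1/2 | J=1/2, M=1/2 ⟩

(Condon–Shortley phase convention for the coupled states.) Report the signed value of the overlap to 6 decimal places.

triangle: 3!×1!×0!/5! = 6/120
(j±m)!: 3!×1!×1!×2!×1!×0! = 12
prefactor² = (2J+1)×Δ×N² = 6/5
  k=1: −1/(1!×2!×0!×0!×1!×0!) = -1/2
Σ = -1/2  ⇒  CG² = 6/5×(-1/2)² = 3/10
CG = −√(3/10) = -0.547723

-0.547723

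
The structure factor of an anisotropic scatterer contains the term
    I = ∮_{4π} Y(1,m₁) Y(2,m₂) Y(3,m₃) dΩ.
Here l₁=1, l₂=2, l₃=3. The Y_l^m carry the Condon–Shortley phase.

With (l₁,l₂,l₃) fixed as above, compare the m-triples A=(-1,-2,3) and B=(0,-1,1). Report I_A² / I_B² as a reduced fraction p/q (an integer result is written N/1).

Same 1,2,3: normalisation and zero-m 3j drop out of the ratio.
A: Δ: 0! 2! 4! / 7! → 1/105; sum: t=0:+1/48 = 1/48; 3j²(1 2 3; -1 -2 3) = Δ·Π!·Σ² = 1/7  (sign +1)
B: Δ: 0! 2! 4! / 7! → 1/105; sum: t=0:+1/6 = 1/6; 3j²(1 2 3; 0 -1 1) = Δ·Π!·Σ² = 8/105  (sign +1)
I_A²/I_B² = (1/7)/(8/105) = 15/8

15/8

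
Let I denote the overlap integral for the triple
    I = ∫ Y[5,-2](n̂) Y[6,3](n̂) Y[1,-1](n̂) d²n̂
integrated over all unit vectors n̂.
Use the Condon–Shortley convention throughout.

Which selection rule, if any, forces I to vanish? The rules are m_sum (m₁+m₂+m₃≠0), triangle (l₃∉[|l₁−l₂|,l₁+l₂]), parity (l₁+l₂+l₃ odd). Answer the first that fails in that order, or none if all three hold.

none

Σmᵢ = 0  ✓
l₃∈[|l₁−l₂|,l₁+l₂]=[1,11], have l₃=1  ✓
Σlᵢ = 12 ⇒ even  ✓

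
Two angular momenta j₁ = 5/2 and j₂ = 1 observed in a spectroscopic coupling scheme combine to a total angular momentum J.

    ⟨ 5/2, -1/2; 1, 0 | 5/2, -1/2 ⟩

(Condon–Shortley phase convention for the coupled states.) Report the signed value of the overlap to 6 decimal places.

triangle: 1!×4!×1!/7! = 24/5040
(j±m)!: 2!×3!×1!×1!×2!×3! = 144
prefactor² = (2J+1)×Δ×N² = 144/35
  k=0: +1/(0!×1!×3!×1!×1!×0!) = 1/6
  k=1: −1/(1!×0!×2!×0!×2!×1!) = -1/4
Σ = -1/12  ⇒  CG² = 144/35×(-1/12)² = 1/35
CG = −√(1/35) = -0.169031

−√(1/35) = -0.169031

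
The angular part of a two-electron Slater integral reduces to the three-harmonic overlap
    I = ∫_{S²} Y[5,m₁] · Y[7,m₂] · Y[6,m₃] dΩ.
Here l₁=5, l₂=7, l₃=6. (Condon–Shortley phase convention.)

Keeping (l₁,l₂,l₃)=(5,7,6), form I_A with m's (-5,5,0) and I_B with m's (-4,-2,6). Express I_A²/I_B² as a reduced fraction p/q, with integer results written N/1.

Shared (l₁,l₂,l₃)=(5,7,6): N and (l;000)² cancel in I_A²/I_B².
A: Δ = 6!·4!·8!/19! = 1/174594420; Racah Σ t=6..6: t=6:+1/24883200 = 1/24883200; ⇒ 3j(5 7 6; -5 5 0)² = 70/4199, sgn +1
B: Δ = 6!·4!·8!/19! = 1/174594420; Racah Σ t=5..5: t=5:−1/116121600 = -1/116121600; ⇒ 3j(5 7 6; -4 -2 6)² = 27/8398, sgn -1
I_A²/I_B² = (70/4199)/(27/8398) = 140/27

140/27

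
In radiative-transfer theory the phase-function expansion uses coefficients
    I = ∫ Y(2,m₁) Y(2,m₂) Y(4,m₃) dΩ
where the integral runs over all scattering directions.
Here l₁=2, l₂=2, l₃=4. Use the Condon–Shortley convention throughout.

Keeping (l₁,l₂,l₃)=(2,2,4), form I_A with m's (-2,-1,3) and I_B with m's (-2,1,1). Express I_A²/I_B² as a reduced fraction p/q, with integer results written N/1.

Shared (l₁,l₂,l₃)=(2,2,4): N and (l;000)² cancel in I_A²/I_B².
A: Δ = 0!·4!·4!/9! = 1/630; Racah Σ t=0..0: t=0:+1/144 = 1/144; ⇒ 3j(2 2 4; -2 -1 3)² = 1/18, sgn -1
B: Δ = 0!·4!·4!/9! = 1/630; Racah Σ t=0..0: t=0:+1/144 = 1/144; ⇒ 3j(2 2 4; -2 1 1)² = 1/126, sgn -1
I_A²/I_B² = (1/18)/(1/126) = 7/1

7/1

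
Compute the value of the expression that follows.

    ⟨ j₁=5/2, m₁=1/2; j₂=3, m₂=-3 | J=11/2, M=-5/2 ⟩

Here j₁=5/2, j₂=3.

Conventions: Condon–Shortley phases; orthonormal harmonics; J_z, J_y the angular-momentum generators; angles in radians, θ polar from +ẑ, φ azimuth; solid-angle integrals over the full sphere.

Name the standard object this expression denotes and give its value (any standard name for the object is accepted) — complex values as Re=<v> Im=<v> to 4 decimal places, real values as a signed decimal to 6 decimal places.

Clebsch–Gordan coefficient, +√(2/33) ≈ +0.246183

This is a Clebsch–Gordan (vector-coupling) coefficient.
√[12·0!5!6!/12! · 3!2!0!6!3!8!] = √(49766400/11)
  +(−1)^0/∏(0,0,2,0,3,6)! = 1/8640  (running 1/8640)
⟨..|..⟩ = √(49766400/11)·(1/8640) = +0.246183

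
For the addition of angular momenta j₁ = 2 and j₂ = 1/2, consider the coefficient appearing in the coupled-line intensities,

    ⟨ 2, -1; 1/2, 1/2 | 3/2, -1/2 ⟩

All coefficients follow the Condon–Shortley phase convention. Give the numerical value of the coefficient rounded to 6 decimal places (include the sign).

triangle: 1!*3!*0!/5! = 6/120
(j±m)!: 1!*3!*1!*0!*1!*2! = 12
prefactor² = (2J+1)*Δ*N² = 12/5
  k=1: −1/(1!*0!*2!*0!*1!*0!) = -1/2
Σ = -1/2  ⇒  CG² = 12/5*(-1/2)² = 3/5
CG = −√(3/5) = -0.774597

−√(3/5) ≈ -0.774597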